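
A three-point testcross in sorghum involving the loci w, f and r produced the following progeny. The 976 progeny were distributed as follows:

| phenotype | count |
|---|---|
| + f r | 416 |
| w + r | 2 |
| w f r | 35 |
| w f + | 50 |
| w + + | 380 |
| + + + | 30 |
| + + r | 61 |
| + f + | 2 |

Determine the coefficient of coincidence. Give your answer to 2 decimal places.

0.49

The two most frequent reciprocal classes, + f r and w + +, are the parental types, so the F1 was + f r / w + +.
The two rarest classes, + f + and w + r, are the double crossovers. Comparing them with the parentals, only the r allele has switched, so r is the middle locus and the order is f – r – w.
f–r: (111 + 4)/976 = 0.1178; r–w: (65 + 4)/976 = 0.0707.
Expected DCO frequency = 0.1178 × 0.0707 ≈ 0.00833; observed = 4/976 ≈ 0.00410.
Coefficient of coincidence = 0.00410/0.00833 ≈ 0.49.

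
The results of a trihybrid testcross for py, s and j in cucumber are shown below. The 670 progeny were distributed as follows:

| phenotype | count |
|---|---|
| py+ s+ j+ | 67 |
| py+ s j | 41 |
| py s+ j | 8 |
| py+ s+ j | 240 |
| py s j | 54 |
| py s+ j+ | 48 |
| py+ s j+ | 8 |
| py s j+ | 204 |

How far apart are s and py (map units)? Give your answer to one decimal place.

15.7 map units

The two most frequent reciprocal classes, py s j+ and py+ s+ j, are the parental types, so the F1 was py s j+ / py+ s+ j.
The two rarest classes, py+ s j+ and py s+ j, are the double crossovers. Comparing them with the parentals, only the py allele has switched, so py is the middle locus and the order is j – py – s.
Crossovers in the py–s interval produce the single-crossover classes py s+ j+ and py+ s j (48 + 41 = 89) plus the double crossovers (16).
RF(py–s) = (89 + 16) / 670 = 105/670 = 0.1567 → 15.7 map units.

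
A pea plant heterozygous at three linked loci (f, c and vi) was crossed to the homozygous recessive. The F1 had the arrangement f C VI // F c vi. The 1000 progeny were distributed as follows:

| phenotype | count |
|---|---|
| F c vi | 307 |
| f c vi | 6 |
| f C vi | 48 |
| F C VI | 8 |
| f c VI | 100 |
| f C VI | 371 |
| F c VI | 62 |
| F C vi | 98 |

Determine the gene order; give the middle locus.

f

The two rarest classes, F C VI and f c vi, are the double crossovers. Comparing them with the parentals, only the f allele has switched, so f is the middle locus and the order is c – f – vi.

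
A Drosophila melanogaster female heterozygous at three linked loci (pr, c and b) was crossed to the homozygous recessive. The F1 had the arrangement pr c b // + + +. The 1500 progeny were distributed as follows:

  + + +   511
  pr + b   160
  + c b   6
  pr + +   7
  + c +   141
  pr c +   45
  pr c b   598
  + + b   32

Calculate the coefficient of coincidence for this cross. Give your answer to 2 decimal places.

The two rarest classes, + c b and pr + +, are the double crossovers. Comparing them with the parentals, only the pr allele has switched, so pr is the middle locus and the order is b – pr – c.
b–pr: (77 + 13)/1500 = 0.0600; pr–c: (301 + 13)/1500 = 0.2093.
Expected DCO frequency = 0.0600 × 0.2093 ≈ 0.01256; observed = 13/1500 ≈ 0.00867.
Coefficient of coincidence = 0.00867/0.01256 ≈ 0.69.

0.69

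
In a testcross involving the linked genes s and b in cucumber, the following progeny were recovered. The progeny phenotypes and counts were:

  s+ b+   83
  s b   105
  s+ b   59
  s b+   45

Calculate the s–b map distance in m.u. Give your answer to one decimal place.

The two most frequent classes, s+ b+ (83) and s b (105), are the parental types, so the F1 was s+ b+ / s b.
The recombinant classes are s+ b and s b+: 59 + 45 = 104.
Recombination frequency = 104/292 = 0.3562 ≈ 35.6%, i.e. 35.6 m.u.

35.6 m.u.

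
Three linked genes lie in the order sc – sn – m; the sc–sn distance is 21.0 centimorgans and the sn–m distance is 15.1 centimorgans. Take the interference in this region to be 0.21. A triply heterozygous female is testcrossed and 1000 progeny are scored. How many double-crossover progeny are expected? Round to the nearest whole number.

Map distances give recombination frequencies of 0.210 and 0.151 for the two intervals.
With interference 0.21 (so coincidence = 0.79), expected double-crossover frequency = 0.210 × 0.151 × 0.79 = 0.02505.
Expected number = 0.02505 × 1000 = 25.05 ≈ 25.

25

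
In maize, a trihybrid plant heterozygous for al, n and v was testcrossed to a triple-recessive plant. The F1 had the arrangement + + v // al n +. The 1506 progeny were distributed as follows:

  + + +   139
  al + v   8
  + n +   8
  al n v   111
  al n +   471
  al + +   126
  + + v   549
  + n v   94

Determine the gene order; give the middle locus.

al

The two rarest classes, al + v and + n +, are the double crossovers. Comparing them with the parentals, only the al allele has switched, so al is the middle locus and the order is n – al – v.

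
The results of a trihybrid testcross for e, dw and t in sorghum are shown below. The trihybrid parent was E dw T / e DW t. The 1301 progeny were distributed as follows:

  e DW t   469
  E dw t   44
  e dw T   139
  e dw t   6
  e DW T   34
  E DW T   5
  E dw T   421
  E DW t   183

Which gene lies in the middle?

The two rarest classes, E DW T and e dw t, are the double crossovers. Comparing them with the parentals, only the dw allele has switched, so dw is the middle locus and the order is e – dw – t.

dw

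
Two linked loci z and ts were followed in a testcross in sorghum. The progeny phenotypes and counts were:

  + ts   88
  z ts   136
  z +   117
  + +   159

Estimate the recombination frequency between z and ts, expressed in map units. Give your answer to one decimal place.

The two most frequent classes, + + (159) and z ts (136), are the parental types, so the F1 was + + / z ts.
The recombinant classes are + ts and z +: 88 + 117 = 205.
Recombination frequency = 205/500 = 0.4100 ≈ 41.0%, i.e. 41.0 map units.

41.0 map units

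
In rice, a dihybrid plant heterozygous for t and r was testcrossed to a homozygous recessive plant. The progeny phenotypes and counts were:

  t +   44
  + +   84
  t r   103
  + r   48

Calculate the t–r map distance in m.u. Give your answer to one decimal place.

33.0 m.u.

The two most frequent classes, + + (84) and t r (103), are the parental types, so the F1 was + + / t r.
The recombinant classes are + r and t +: 48 + 44 = 92.
Recombination frequency = 92/279 = 0.3297 ≈ 33.0%, i.e. 33.0 m.u.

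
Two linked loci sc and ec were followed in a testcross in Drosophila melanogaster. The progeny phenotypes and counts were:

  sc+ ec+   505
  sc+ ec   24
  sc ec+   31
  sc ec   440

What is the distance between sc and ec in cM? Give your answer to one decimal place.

5.5 cM

The two most frequent classes, sc+ ec+ (505) and sc ec (440), are the parental types, so the F1 was sc+ ec+ / sc ec.
The recombinant classes are sc+ ec and sc ec+: 24 + 31 = 55.
Recombination frequency = 55/1000 = 0.0550 ≈ 5.5%, i.e. 5.5 cM.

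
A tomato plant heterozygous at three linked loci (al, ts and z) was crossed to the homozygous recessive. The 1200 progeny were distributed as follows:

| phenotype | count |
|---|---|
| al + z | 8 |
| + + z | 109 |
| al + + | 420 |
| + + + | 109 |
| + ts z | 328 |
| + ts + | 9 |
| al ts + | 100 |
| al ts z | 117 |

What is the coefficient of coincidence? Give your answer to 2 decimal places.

0.37

The two most frequent reciprocal classes, al + + and + ts z, are the parental types, so the F1 was al + + / + ts z.
The two rarest classes, al + z and + ts +, are the double crossovers. Comparing them with the parentals, only the z allele has switched, so z is the middle locus and the order is al – z – ts.
al–z: (226 + 17)/1200 = 0.2025; z–ts: (209 + 17)/1200 = 0.1883.
Expected DCO frequency = 0.2025 × 0.1883 ≈ 0.03813; observed = 17/1200 ≈ 0.01417.
Coefficient of coincidence = 0.01417/0.03813 ≈ 0.37.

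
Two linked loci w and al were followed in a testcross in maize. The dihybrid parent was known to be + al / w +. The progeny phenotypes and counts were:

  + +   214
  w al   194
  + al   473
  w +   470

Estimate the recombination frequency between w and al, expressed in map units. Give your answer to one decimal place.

30.2 map units

The recombinant classes are + + and w al: 214 + 194 = 408.
Recombination frequency = 408/1351 = 0.3020 ≈ 30.2%, i.e. 30.2 map units.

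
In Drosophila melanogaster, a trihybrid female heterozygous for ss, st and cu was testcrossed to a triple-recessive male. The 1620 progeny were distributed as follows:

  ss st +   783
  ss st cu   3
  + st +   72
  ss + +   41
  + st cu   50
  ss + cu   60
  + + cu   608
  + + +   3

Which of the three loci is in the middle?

The two most frequent reciprocal classes, ss st + and + + cu, are the parental types, so the F1 was ss st + / + + cu.
The two rarest classes, ss st cu and + + +, are the double crossovers. Comparing them with the parentals, only the cu allele has switched, so cu is the middle locus and the order is ss – cu – st.

cu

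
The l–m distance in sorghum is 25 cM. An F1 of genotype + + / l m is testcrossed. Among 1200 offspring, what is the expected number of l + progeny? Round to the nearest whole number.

150

A map distance of 25 cM corresponds to a recombination frequency of 0.250.
The F1 is + + / l m, so l + is a recombinant gamete class with expected frequency r/2 = 0.250/2 = 0.1250.
Expected number = 0.1250 × 1200 = 150.00 ≈ 150.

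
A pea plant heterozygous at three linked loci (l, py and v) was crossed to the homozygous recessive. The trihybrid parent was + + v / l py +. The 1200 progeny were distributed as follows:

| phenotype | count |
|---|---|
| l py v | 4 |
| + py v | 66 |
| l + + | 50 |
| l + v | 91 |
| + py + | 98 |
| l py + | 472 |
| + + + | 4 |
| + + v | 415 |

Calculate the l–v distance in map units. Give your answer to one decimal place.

16.4 map units

The two rarest classes, + + + and l py v, are the double crossovers. Comparing them with the parentals, only the v allele has switched, so v is the middle locus and the order is l – v – py.
Crossovers in the l–v interval produce the single-crossover classes l + v and + py + (91 + 98 = 189) plus the double crossovers (8).
RF(l–v) = (189 + 8) / 1200 = 197/1200 = 0.1642 → 16.4 map units.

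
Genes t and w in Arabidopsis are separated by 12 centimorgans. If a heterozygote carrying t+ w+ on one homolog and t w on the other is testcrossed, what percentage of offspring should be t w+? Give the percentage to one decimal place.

A map distance of 12 centimorgans corresponds to a recombination frequency of 0.120.
The F1 is t+ w+ / t w, so t w+ is a recombinant gamete class with expected frequency r/2 = 0.120/2 = 0.0600.
That is 0.0600 = 6.0% of the progeny.

6.0%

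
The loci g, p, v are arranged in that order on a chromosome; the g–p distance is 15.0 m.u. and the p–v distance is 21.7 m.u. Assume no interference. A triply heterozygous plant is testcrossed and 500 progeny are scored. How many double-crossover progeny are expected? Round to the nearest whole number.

16

Map distances give recombination frequencies of 0.150 and 0.217 for the two intervals.
With no interference, expected double-crossover frequency = 0.150 × 0.217 = 0.03255.
Expected number = 0.03255 × 500 = 16.27 ≈ 16.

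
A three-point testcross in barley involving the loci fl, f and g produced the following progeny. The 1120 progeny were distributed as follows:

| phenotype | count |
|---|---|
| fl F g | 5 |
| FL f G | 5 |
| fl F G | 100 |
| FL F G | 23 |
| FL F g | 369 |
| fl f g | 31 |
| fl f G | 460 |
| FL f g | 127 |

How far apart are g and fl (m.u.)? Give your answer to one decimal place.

The two most frequent reciprocal classes, fl f G and FL F g, are the parental types, so the F1 was fl f G / FL F g.
The two rarest classes, FL f G and fl F g, are the double crossovers. Comparing them with the parentals, only the fl allele has switched, so fl is the middle locus and the order is g – fl – f.
Crossovers in the g–fl interval produce the single-crossover classes fl f g and FL F G (31 + 23 = 54) plus the double crossovers (10).
RF(g–fl) = (54 + 10) / 1120 = 64/1120 = 0.0571 → 5.7 m.u.

5.7 m.u.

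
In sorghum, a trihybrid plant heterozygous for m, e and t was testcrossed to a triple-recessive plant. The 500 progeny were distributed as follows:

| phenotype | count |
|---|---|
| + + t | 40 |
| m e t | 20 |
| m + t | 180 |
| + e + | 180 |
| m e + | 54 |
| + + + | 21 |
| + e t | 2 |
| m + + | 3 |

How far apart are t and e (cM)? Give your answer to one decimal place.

9.2 cM

The two most frequent reciprocal classes, + e + and m + t, are the parental types, so the F1 was + e + / m + t.
The two rarest classes, + e t and m + +, are the double crossovers. Comparing them with the parentals, only the t allele has switched, so t is the middle locus and the order is e – t – m.
Crossovers in the e–t interval produce the single-crossover classes + + + and m e t (21 + 20 = 41) plus the double crossovers (5).
RF(e–t) = (41 + 5) / 500 = 46/500 = 0.0920 → 9.2 cM.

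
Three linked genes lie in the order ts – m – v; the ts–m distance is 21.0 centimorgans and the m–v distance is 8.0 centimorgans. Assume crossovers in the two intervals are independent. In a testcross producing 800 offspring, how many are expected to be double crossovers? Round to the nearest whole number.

Map distances give recombination frequencies of 0.210 and 0.080 for the two intervals.
With no interference, expected double-crossover frequency = 0.210 × 0.080 = 0.01680.
Expected number = 0.01680 × 800 = 13.44 ≈ 13.

13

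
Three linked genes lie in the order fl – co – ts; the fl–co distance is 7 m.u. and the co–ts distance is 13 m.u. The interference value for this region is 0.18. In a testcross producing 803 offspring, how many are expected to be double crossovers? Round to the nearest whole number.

6

Map distances give recombination frequencies of 0.070 and 0.130 for the two intervals.
With interference 0.18 (so coincidence = 0.82), expected double-crossover frequency = 0.070 × 0.130 × 0.82 = 0.00746.
Expected number = 0.00746 × 803 = 5.99 ≈ 6.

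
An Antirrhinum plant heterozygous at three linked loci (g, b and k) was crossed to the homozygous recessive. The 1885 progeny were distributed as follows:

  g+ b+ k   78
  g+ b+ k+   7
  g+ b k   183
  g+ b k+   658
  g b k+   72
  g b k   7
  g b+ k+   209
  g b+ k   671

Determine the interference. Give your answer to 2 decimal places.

The two most frequent reciprocal classes, g+ b k+ and g b+ k, are the parental types, so the F1 was g+ b k+ / g b+ k.
The two rarest classes, g+ b+ k+ and g b k, are the double crossovers. Comparing them with the parentals, only the b allele has switched, so b is the middle locus and the order is g – b – k.
g–b: (150 + 14)/1885 = 0.0870; b–k: (392 + 14)/1885 = 0.2154.
Expected DCO frequency = 0.0870 × 0.2154 ≈ 0.01874; observed = 14/1885 ≈ 0.00743.
Coefficient of coincidence = 0.00743/0.01874 ≈ 0.40; interference = 1 − 0.40 = 0.60.

0.60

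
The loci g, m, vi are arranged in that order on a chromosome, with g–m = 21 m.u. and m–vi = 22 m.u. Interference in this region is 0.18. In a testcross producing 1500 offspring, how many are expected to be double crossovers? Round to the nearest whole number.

57

Map distances give recombination frequencies of 0.210 and 0.220 for the two intervals.
With interference 0.18 (so coincidence = 0.82), expected double-crossover frequency = 0.210 × 0.220 × 0.82 = 0.03788.
Expected number = 0.03788 × 1500 = 56.83 ≈ 57.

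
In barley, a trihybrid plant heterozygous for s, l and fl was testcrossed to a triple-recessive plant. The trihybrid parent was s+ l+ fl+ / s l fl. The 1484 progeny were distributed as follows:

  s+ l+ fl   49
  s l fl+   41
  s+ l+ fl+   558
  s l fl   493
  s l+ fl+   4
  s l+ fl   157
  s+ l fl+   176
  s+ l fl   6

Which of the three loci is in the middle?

The two rarest classes, s l+ fl+ and s+ l fl, are the double crossovers. Comparing them with the parentals, only the s allele has switched, so s is the middle locus and the order is l – s – fl.

s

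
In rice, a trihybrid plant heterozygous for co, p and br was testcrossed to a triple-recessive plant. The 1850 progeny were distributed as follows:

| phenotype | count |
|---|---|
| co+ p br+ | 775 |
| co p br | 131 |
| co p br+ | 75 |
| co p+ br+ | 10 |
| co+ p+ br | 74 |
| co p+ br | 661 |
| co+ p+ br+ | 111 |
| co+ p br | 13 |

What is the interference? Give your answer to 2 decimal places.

0.07

The two most frequent reciprocal classes, co p+ br and co+ p br+, are the parental types, so the F1 was co p+ br / co+ p br+.
The two rarest classes, co p+ br+ and co+ p br, are the double crossovers. Comparing them with the parentals, only the br allele has switched, so br is the middle locus and the order is p – br – co.
p–br: (242 + 23)/1850 = 0.1432; br–co: (149 + 23)/1850 = 0.0930.
Expected DCO frequency = 0.1432 × 0.0930 ≈ 0.01332; observed = 23/1850 ≈ 0.01243.
Coefficient of coincidence = 0.01243/0.01332 ≈ 0.93; interference = 1 − 0.93 = 0.07.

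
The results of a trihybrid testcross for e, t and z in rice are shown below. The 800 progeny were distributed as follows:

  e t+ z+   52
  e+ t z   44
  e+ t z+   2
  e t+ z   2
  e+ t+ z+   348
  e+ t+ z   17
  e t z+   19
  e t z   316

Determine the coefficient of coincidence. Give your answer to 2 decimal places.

0.80

The two most frequent reciprocal classes, e t z and e+ t+ z+, are the parental types, so the F1 was e t z / e+ t+ z+.
The two rarest classes, e t+ z and e+ t z+, are the double crossovers. Comparing them with the parentals, only the t allele has switched, so t is the middle locus and the order is z – t – e.
z–t: (36 + 4)/800 = 0.0500; t–e: (96 + 4)/800 = 0.1250.
Expected DCO frequency = 0.0500 × 0.1250 ≈ 0.00625; observed = 4/800 ≈ 0.00500.
Coefficient of coincidence = 0.00500/0.00625 ≈ 0.80.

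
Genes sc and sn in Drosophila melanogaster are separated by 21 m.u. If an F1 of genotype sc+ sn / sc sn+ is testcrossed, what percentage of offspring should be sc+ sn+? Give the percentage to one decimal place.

A map distance of 21 m.u. corresponds to a recombination frequency of 0.210.
The F1 is sc+ sn / sc sn+, so sc+ sn+ is a recombinant gamete class with expected frequency r/2 = 0.210/2 = 0.1050.
That is 0.1050 = 10.5% of the progeny.

10.5%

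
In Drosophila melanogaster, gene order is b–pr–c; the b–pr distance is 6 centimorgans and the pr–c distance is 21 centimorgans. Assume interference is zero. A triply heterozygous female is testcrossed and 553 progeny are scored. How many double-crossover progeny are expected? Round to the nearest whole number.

Map distances give recombination frequencies of 0.060 and 0.210 for the two intervals.
With no interference, expected double-crossover frequency = 0.060 × 0.210 = 0.01260.
Expected number = 0.01260 × 553 = 6.97 ≈ 7.

7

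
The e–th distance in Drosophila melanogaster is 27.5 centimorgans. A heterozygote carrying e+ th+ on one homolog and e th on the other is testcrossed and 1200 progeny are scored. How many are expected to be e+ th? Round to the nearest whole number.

A map distance of 27.5 centimorgans corresponds to a recombination frequency of 0.275.
The F1 is e+ th+ / e th, so e+ th is a recombinant gamete class with expected frequency r/2 = 0.275/2 = 0.1375.
Expected number = 0.1375 × 1200 = 165.00 ≈ 165.

165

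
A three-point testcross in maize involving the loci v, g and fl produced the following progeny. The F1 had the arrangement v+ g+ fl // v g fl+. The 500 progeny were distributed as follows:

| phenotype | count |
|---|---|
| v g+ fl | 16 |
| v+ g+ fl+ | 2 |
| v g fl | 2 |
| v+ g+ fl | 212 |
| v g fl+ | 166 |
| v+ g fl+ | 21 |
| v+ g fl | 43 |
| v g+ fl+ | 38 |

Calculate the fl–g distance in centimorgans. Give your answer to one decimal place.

The two rarest classes, v+ g+ fl+ and v g fl, are the double crossovers. Comparing them with the parentals, only the fl allele has switched, so fl is the middle locus and the order is g – fl – v.
Crossovers in the g–fl interval produce the single-crossover classes v+ g fl and v g+ fl+ (43 + 38 = 81) plus the double crossovers (4).
RF(g–fl) = (81 + 4) / 500 = 85/500 = 0.1700 → 17.0 centimorgans.

17.0 centimorgans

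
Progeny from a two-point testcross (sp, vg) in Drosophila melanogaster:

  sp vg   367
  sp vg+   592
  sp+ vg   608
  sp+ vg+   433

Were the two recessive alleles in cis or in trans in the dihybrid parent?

trans

The two most frequent classes are sp+ vg (608) and sp vg+ (592); these are the parental (non-recombinant) types.
So the F1 carried sp+ vg on one chromosome and sp vg+ on the other — the recessive alleles are on opposite chromosomes (trans / repulsion).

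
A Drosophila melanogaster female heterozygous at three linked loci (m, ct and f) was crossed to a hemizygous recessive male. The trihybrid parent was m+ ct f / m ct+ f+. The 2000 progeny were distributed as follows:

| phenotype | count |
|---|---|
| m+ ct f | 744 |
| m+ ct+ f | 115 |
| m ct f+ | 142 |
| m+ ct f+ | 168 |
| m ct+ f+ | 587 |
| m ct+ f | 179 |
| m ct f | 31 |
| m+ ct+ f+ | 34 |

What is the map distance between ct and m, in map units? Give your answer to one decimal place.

The two rarest classes, m ct f and m+ ct+ f+, are the double crossovers. Comparing them with the parentals, only the m allele has switched, so m is the middle locus and the order is f – m – ct.
Crossovers in the m–ct interval produce the single-crossover classes m+ ct+ f and m ct f+ (115 + 142 = 257) plus the double crossovers (65).
RF(m–ct) = (257 + 65) / 2000 = 322/2000 = 0.1610 → 16.1 map units.

16.1 map units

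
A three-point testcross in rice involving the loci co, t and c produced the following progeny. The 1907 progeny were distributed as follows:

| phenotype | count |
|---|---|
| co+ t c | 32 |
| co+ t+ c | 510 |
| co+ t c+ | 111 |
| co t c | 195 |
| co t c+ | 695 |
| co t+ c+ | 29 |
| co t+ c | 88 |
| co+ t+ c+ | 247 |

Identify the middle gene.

t

The two most frequent reciprocal classes, co+ t+ c and co t c+, are the parental types, so the F1 was co+ t+ c / co t c+.
The two rarest classes, co+ t c and co t+ c+, are the double crossovers. Comparing them with the parentals, only the t allele has switched, so t is the middle locus and the order is co – t – c.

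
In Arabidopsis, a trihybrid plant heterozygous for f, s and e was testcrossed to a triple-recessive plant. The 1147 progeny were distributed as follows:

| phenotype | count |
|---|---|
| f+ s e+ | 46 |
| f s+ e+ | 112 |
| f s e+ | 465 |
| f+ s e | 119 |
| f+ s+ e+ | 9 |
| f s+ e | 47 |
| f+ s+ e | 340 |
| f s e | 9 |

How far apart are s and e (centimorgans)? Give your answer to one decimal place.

The two most frequent reciprocal classes, f s e+ and f+ s+ e, are the parental types, so the F1 was f s e+ / f+ s+ e.
The two rarest classes, f s e and f+ s+ e+, are the double crossovers. Comparing them with the parentals, only the e allele has switched, so e is the middle locus and the order is s – e – f.
Crossovers in the s–e interval produce the single-crossover classes f s+ e+ and f+ s e (112 + 119 = 231) plus the double crossovers (18).
RF(s–e) = (231 + 18) / 1147 = 249/1147 = 0.2171 → 21.7 centimorgans.

21.7 centimorgans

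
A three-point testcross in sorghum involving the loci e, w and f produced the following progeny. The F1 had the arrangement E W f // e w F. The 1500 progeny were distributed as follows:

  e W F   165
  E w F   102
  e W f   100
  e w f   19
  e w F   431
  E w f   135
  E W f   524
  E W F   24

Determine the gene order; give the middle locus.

The two rarest classes, E W F and e w f, are the double crossovers. Comparing them with the parentals, only the f allele has switched, so f is the middle locus and the order is w – f – e.

f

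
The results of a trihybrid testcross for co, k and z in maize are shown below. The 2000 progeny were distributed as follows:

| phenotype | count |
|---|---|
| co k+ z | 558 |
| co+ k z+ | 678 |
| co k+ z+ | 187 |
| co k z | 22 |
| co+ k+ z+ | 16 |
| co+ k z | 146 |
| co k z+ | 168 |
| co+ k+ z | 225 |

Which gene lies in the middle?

k

The two most frequent reciprocal classes, co k+ z and co+ k z+, are the parental types, so the F1 was co k+ z / co+ k z+.
The two rarest classes, co k z and co+ k+ z+, are the double crossovers. Comparing them with the parentals, only the k allele has switched, so k is the middle locus and the order is co – k – z.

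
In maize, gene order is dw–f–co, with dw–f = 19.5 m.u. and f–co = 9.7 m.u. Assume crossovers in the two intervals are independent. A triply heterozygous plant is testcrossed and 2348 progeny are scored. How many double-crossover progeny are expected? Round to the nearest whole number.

44

Map distances give recombination frequencies of 0.195 and 0.097 for the two intervals.
With no interference, expected double-crossover frequency = 0.195 × 0.097 = 0.01891.
Expected number = 0.01891 × 2348 = 44.41 ≈ 44.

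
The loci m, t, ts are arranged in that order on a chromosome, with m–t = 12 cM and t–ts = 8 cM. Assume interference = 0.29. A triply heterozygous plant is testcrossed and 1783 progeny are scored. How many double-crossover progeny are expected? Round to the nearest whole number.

Map distances give recombination frequencies of 0.120 and 0.080 for the two intervals.
With interference 0.29 (so coincidence = 0.71), expected double-crossover frequency = 0.120 × 0.080 × 0.71 = 0.00682.
Expected number = 0.00682 × 1783 = 12.15 ≈ 12.

12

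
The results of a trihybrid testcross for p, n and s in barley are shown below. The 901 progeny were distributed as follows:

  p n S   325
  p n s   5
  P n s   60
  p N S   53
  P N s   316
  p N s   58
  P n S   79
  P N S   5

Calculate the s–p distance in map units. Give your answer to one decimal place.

16.3 map units

The two most frequent reciprocal classes, p n S and P N s, are the parental types, so the F1 was p n S / P N s.
The two rarest classes, p n s and P N S, are the double crossovers. Comparing them with the parentals, only the s allele has switched, so s is the middle locus and the order is n – s – p.
Crossovers in the s–p interval produce the single-crossover classes P n S and p N s (79 + 58 = 137) plus the double crossovers (10).
RF(s–p) = (137 + 10) / 901 = 147/901 = 0.1632 → 16.3 map units.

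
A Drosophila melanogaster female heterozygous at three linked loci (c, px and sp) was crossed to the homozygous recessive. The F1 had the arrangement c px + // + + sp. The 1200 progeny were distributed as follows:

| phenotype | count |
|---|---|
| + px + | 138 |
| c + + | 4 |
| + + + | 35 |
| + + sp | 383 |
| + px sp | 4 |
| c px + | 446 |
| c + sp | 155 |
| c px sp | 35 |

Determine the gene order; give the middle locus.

px

The two rarest classes, c + + and + px sp, are the double crossovers. Comparing them with the parentals, only the px allele has switched, so px is the middle locus and the order is c – px – sp.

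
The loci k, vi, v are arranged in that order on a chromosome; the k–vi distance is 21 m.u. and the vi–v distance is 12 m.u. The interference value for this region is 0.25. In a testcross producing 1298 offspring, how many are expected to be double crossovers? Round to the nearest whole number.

Map distances give recombination frequencies of 0.210 and 0.120 for the two intervals.
With interference 0.25 (so coincidence = 0.75), expected double-crossover frequency = 0.210 × 0.120 × 0.75 = 0.01890.
Expected number = 0.01890 × 1298 = 24.53 ≈ 25.

25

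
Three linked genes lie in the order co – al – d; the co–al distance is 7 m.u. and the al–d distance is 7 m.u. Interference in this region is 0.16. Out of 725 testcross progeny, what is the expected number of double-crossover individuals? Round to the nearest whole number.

Map distances give recombination frequencies of 0.070 and 0.070 for the two intervals.
With interference 0.16 (so coincidence = 0.84), expected double-crossover frequency = 0.070 × 0.070 × 0.84 = 0.00412.
Expected number = 0.00412 × 725 = 2.98 ≈ 3.

3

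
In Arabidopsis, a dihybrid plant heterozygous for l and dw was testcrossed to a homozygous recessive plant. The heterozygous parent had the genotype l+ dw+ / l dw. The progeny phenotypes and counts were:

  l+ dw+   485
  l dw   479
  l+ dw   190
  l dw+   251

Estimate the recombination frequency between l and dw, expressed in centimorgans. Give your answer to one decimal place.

The recombinant classes are l+ dw and l dw+: 190 + 251 = 441.
Recombination frequency = 441/1405 = 0.3139 ≈ 31.4%, i.e. 31.4 centimorgans.

31.4 centimorgans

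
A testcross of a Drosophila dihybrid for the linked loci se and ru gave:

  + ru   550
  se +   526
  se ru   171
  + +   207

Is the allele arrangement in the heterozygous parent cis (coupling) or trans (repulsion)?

The two most frequent classes are + ru (550) and se + (526); these are the parental (non-recombinant) types.
So the F1 carried + ru on one chromosome and se + on the other — the recessive alleles are on opposite chromosomes (trans / repulsion).

trans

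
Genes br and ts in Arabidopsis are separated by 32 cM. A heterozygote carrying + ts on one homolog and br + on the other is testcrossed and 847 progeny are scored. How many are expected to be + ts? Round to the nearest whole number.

288

A map distance of 32 cM corresponds to a recombination frequency of 0.320.
The F1 is + ts / br +, so + ts is a parental gamete class with expected frequency (1 − r)/2 = 0.680/2 = 0.3400.
Expected number = 0.3400 × 847 = 287.98 ≈ 288.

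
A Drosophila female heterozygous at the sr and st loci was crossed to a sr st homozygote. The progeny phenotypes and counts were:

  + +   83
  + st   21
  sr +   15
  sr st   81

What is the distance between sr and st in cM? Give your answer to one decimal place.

18.0 cM

The two most frequent classes, + + (83) and sr st (81), are the parental types, so the F1 was + + / sr st.
The recombinant classes are + st and sr +: 21 + 15 = 36.
Recombination frequency = 36/200 = 0.1800 ≈ 18.0%, i.e. 18.0 cM.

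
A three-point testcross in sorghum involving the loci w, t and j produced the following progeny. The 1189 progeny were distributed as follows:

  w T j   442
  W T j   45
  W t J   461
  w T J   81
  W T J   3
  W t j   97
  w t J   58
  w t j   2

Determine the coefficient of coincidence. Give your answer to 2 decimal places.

The two most frequent reciprocal classes, w T j and W t J, are the parental types, so the F1 was w T j / W t J.
The two rarest classes, w t j and W T J, are the double crossovers. Comparing them with the parentals, only the t allele has switched, so t is the middle locus and the order is j – t – w.
j–t: (178 + 5)/1189 = 0.1539; t–w: (103 + 5)/1189 = 0.0908.
Expected DCO frequency = 0.1539 × 0.0908 ≈ 0.01397; observed = 5/1189 ≈ 0.00421.
Coefficient of coincidence = 0.00421/0.01397 ≈ 0.30.

0.30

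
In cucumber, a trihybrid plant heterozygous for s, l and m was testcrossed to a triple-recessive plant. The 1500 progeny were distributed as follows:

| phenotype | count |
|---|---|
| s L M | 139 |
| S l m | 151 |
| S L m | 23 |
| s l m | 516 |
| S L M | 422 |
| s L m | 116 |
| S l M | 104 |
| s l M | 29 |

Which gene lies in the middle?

m

The two most frequent reciprocal classes, S L M and s l m, are the parental types, so the F1 was S L M / s l m.
The two rarest classes, S L m and s l M, are the double crossovers. Comparing them with the parentals, only the m allele has switched, so m is the middle locus and the order is s – m – l.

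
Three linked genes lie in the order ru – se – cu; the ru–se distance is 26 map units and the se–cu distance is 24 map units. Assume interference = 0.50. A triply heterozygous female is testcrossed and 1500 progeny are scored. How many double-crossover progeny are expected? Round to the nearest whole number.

47

Map distances give recombination frequencies of 0.260 and 0.240 for the two intervals.
With interference 0.50 (so coincidence = 0.50), expected double-crossover frequency = 0.260 × 0.240 × 0.50 = 0.03120.
Expected number = 0.03120 × 1500 = 46.80 ≈ 47.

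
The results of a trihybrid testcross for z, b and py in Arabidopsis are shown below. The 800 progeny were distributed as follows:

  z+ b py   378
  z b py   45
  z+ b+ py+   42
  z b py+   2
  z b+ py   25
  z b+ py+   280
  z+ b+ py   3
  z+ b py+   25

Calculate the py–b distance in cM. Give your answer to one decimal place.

The two most frequent reciprocal classes, z b+ py+ and z+ b py, are the parental types, so the F1 was z b+ py+ / z+ b py.
The two rarest classes, z b py+ and z+ b+ py, are the double crossovers. Comparing them with the parentals, only the b allele has switched, so b is the middle locus and the order is z – b – py.
Crossovers in the b–py interval produce the single-crossover classes z b+ py and z+ b py+ (25 + 25 = 50) plus the double crossovers (5).
RF(b–py) = (50 + 5) / 800 = 55/800 = 0.0688 → 6.9 cM.

6.9 cM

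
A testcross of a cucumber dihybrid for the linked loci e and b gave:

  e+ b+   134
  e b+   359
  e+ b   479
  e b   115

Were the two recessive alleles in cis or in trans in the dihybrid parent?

The two most frequent classes are e+ b (479) and e b+ (359); these are the parental (non-recombinant) types.
So the F1 carried e+ b on one chromosome and e b+ on the other — the recessive alleles are on opposite chromosomes (trans / repulsion).

trans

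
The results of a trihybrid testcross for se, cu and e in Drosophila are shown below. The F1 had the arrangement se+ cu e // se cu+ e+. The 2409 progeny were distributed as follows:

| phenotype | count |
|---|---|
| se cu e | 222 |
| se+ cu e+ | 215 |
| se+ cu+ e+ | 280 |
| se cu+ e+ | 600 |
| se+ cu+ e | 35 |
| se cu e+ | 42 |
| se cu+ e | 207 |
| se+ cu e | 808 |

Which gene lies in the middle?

The two rarest classes, se+ cu+ e and se cu e+, are the double crossovers. Comparing them with the parentals, only the cu allele has switched, so cu is the middle locus and the order is e – cu – se.

cu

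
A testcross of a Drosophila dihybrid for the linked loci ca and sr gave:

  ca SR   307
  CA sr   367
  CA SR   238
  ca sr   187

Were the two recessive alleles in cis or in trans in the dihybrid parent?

The two most frequent classes are CA sr (367) and ca SR (307); these are the parental (non-recombinant) types.
So the F1 carried CA sr on one chromosome and ca SR on the other — the recessive alleles are on opposite chromosomes (trans / repulsion).

trans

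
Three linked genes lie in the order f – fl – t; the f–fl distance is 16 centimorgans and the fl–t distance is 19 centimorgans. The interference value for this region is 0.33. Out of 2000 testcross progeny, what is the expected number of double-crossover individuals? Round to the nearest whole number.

41

Map distances give recombination frequencies of 0.160 and 0.190 for the two intervals.
With interference 0.33 (so coincidence = 0.67), expected double-crossover frequency = 0.160 × 0.190 × 0.67 = 0.02037.
Expected number = 0.02037 × 2000 = 40.74 ≈ 41.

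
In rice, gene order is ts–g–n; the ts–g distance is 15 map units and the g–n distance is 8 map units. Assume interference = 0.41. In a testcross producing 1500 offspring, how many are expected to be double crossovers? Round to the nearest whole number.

11

Map distances give recombination frequencies of 0.150 and 0.080 for the two intervals.
With interference 0.41 (so coincidence = 0.59), expected double-crossover frequency = 0.150 × 0.080 × 0.59 = 0.00708.
Expected number = 0.00708 × 1500 = 10.62 ≈ 11.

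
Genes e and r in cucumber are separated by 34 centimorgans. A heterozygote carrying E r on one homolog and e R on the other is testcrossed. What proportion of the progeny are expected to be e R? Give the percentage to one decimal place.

A map distance of 34 centimorgans corresponds to a recombination frequency of 0.340.
The F1 is E r / e R, so e R is a parental gamete class with expected frequency (1 − r)/2 = 0.660/2 = 0.3300.
That is 0.3300 = 33.0% of the progeny.

33.0%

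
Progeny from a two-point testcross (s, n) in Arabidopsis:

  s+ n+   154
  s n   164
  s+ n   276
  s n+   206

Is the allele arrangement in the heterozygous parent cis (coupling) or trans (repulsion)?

The two most frequent classes are s+ n (276) and s n+ (206); these are the parental (non-recombinant) types.
So the F1 carried s+ n on one chromosome and s n+ on the other — the recessive alleles are on opposite chromosomes (trans / repulsion).

trans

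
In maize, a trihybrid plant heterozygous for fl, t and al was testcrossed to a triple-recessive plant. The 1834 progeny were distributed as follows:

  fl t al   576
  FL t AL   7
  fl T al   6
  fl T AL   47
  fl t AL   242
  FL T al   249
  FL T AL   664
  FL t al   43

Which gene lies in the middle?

The two most frequent reciprocal classes, fl t al and FL T AL, are the parental types, so the F1 was fl t al / FL T AL.
The two rarest classes, fl T al and FL t AL, are the double crossovers. Comparing them with the parentals, only the t allele has switched, so t is the middle locus and the order is fl – t – al.

t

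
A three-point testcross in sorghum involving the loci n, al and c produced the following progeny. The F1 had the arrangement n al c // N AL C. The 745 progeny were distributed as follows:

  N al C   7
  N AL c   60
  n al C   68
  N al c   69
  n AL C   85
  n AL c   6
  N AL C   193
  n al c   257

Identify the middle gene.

The two rarest classes, n AL c and N al C, are the double crossovers. Comparing them with the parentals, only the al allele has switched, so al is the middle locus and the order is c – al – n.

al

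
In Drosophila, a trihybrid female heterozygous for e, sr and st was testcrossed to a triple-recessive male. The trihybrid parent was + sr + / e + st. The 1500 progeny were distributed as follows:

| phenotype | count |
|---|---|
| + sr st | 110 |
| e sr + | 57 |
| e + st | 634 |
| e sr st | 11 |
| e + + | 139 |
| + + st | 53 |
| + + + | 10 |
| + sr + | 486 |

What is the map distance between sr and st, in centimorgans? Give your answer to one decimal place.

The two rarest classes, + + + and e sr st, are the double crossovers. Comparing them with the parentals, only the sr allele has switched, so sr is the middle locus and the order is st – sr – e.
Crossovers in the st–sr interval produce the single-crossover classes + sr st and e + + (110 + 139 = 249) plus the double crossovers (21).
RF(st–sr) = (249 + 21) / 1500 = 270/1500 = 0.1800 → 18.0 centimorgans.

18.0 centimorgans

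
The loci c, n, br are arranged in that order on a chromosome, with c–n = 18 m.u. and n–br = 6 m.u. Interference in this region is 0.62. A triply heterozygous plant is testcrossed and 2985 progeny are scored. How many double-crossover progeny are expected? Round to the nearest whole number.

12

Map distances give recombination frequencies of 0.180 and 0.060 for the two intervals.
With interference 0.62 (so coincidence = 0.38), expected double-crossover frequency = 0.180 × 0.060 × 0.38 = 0.00410.
Expected number = 0.00410 × 2985 = 12.25 ≈ 12.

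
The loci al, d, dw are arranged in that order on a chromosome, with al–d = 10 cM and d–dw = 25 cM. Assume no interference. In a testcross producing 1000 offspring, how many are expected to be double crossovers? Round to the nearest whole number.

Map distances give recombination frequencies of 0.100 and 0.250 for the two intervals.
With no interference, expected double-crossover frequency = 0.100 × 0.250 = 0.02500.
Expected number = 0.02500 × 1000 = 25.00 ≈ 25.

25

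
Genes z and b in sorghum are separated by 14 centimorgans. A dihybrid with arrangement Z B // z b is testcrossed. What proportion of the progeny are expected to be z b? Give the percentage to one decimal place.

43.0%

A map distance of 14 centimorgans corresponds to a recombination frequency of 0.140.
The F1 is Z B / z b, so z b is a parental gamete class with expected frequency (1 − r)/2 = 0.860/2 = 0.4300.
That is 0.4300 = 43.0% of the progeny.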